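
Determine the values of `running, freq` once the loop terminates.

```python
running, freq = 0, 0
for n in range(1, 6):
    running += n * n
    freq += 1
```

Let's trace through this code step by step.

Initialize: running = 0
Initialize: freq = 0
Entering loop: for n in range(1, 6):
After iteration 1: n = 1, running = 1, freq = 1
After iteration 2: n = 2, running = 5, freq = 2
After iteration 3: n = 3, running = 14, freq = 3
After iteration 4: n = 4, running = 30, freq = 4
After iteration 5: n = 5, running = 55, freq = 5
Loop ends.

Final answer: 55, 5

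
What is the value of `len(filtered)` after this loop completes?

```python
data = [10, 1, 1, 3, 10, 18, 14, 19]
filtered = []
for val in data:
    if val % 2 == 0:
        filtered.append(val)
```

Let's trace through this code step by step.

Initialize: data = [10, 1, 1, 3, 10, 18, 14, 19]
Initialize: filtered = []
Entering loop: for val in data:
After iteration 1: val = 10, filtered = [10]
After iteration 2: val = 1, filtered = [10]
After iteration 3: val = 1, filtered = [10]
After iteration 4: val = 3, filtered = [10]
After iteration 5: val = 10, filtered = [10, 10]
After iteration 6: val = 18, filtered = [10, 10, 18]
After iteration 7: val = 14, filtered = [10, 10, 18, 14]
After iteration 8: val = 19, filtered = [10, 10, 18, 14]
Loop ends.
len(filtered) = 4

Final answer: 4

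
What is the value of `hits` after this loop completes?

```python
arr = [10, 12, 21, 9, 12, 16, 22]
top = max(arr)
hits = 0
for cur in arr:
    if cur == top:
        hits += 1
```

Let's trace through this code step by step.

Initialize: arr = [10, 12, 21, 9, 12, 16, 22]
Initialize: top = 22
Initialize: hits = 0
Entering loop: for cur in arr:
After iteration 1: cur = 10, hits = 0
After iteration 2: cur = 12, hits = 0
After iteration 3: cur = 21, hits = 0
After iteration 4: cur = 9, hits = 0
After iteration 5: cur = 12, hits = 0
After iteration 6: cur = 16, hits = 0
After iteration 7: cur = 22, hits = 1
Loop ends.

Final answer: 1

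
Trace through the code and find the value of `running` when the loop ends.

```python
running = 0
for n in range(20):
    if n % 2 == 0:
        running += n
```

Let's trace through this code step by step.

Initialize: running = 0
Entering loop: for n in range(20):
After iteration 1: n = 0, running = 0
After iteration 2: n = 1, running = 0
After iteration 3: n = 2, running = 2
After iteration 4: n = 3, running = 2
After iteration 5: n = 4, running = 6
After iteration 6: n = 5, running = 6
After iteration 7: n = 6, running = 12
After iteration 8: n = 7, running = 12
After iteration 9: n = 8, running = 20
After iteration 10: n = 9, running = 20
After iteration 11: n = 10, running = 30
After iteration 12: n = 11, running = 30
After iteration 13: n = 12, running = 42
After iteration 14: n = 13, running = 42
After iteration 15: n = 14, running = 56
After iteration 16: n = 15, running = 56
After iteration 17: n = 16, running = 72
After iteration 18: n = 17, running = 72
After iteration 19: n = 18, running = 90
After iteration 20: n = 19, running = 90
Loop ends.

Final answer: 90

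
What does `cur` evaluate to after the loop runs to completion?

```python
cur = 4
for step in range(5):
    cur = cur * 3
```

Let's trace through this code step by step.

Initialize: cur = 4
Entering loop: for step in range(5):
After iteration 1: step = 0, cur = 12
After iteration 2: step = 1, cur = 36
After iteration 3: step = 2, cur = 108
After iteration 4: step = 3, cur = 324
After iteration 5: step = 4, cur = 972
Loop ends.

Final answer: 972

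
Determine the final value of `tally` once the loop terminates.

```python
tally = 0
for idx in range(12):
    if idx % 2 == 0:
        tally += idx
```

Let's trace through this code step by step.

Initialize: tally = 0
Entering loop: for idx in range(12):
After iteration 1: idx = 0, tally = 0
After iteration 2: idx = 1, tally = 0
After iteration 3: idx = 2, tally = 2
After iteration 4: idx = 3, tally = 2
After iteration 5: idx = 4, tally = 6
After iteration 6: idx = 5, tally = 6
After iteration 7: idx = 6, tally = 12
After iteration 8: idx = 7, tally = 12
After iteration 9: idx = 8, tally = 20
After iteration 10: idx = 9, tally = 20
After iteration 11: idx = 10, tally = 30
After iteration 12: idx = 11, tally = 30
Loop ends.

Final answer: 30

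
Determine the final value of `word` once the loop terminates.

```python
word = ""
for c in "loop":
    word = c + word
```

Let's trace through this code step by step.

Initialize: word = ''
Entering loop: for c in "loop":
After iteration 1: c = 'l', word = 'l'
After iteration 2: c = 'o', word = 'ol'
After iteration 3: c = 'o', word = 'ool'
After iteration 4: c = 'p', word = 'pool'
Loop ends.

Final answer: 'pool'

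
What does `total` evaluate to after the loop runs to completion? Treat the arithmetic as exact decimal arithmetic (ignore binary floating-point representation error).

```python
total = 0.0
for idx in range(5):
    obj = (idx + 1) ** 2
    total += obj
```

Let's trace through this code step by step.

Initialize: total = 0.0
Entering loop: for idx in range(5):
After iteration 1: idx = 0, total = 1.0, obj = 1
After iteration 2: idx = 1, total = 5.0, obj = 4
After iteration 3: idx = 2, total = 14.0, obj = 9
After iteration 4: idx = 3, total = 30.0, obj = 16
After iteration 5: idx = 4, total = 55.0, obj = 25
Loop ends.

Final answer: 55.0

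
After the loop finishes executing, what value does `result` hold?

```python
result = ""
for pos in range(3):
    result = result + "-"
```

Let's trace through this code step by step.

Initialize: result = ''
Entering loop: for pos in range(3):
After iteration 1: pos = 0, result = '-'
After iteration 2: pos = 1, result = '--'
After iteration 3: pos = 2, result = '---'
Loop ends.

Final answer: '---'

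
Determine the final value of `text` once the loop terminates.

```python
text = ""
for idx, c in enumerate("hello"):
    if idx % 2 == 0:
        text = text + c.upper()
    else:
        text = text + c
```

Let's trace through this code step by step.

Initialize: text = ''
Entering loop: for idx, c in enumerate("hello"):
After iteration 1: idx = 0, c = 'h', text = 'H'
After iteration 2: idx = 1, c = 'e', text = 'He'
After iteration 3: idx = 2, c = 'l', text = 'HeL'
After iteration 4: idx = 3, c = 'l', text = 'HeLl'
After iteration 5: idx = 4, c = 'o', text = 'HeLlO'
Loop ends.

Final answer: 'HeLlO'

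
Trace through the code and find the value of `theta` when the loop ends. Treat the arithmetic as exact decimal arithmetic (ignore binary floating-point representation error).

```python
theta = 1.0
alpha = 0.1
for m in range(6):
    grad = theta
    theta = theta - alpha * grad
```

Let's trace through this code step by step.

Initialize: theta = 1.0
Initialize: alpha = 0.1
Entering loop: for m in range(6):
After iteration 1: m = 0, theta = 0.9, grad = 1.0
After iteration 2: m = 1, theta = 0.81, grad = 0.9
After iteration 3: m = 2, theta = 0.729, grad = 0.81
After iteration 4: m = 3, theta = 0.6561, grad = 0.729
After iteration 5: m = 4, theta = 0.59049, grad = 0.6561
After iteration 6: m = 5, theta = 0.531441, grad = 0.59049
Loop ends.

Final answer: 0.531441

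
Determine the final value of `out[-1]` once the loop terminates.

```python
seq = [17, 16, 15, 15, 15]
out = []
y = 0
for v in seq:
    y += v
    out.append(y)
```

Let's trace through this code step by step.

Initialize: seq = [17, 16, 15, 15, 15]
Initialize: out = []
Initialize: y = 0
Entering loop: for v in seq:
After iteration 1: v = 17, out = [17], y = 17
After iteration 2: v = 16, out = [17, 33], y = 33
After iteration 3: v = 15, out = [17, 33, 48], y = 48
After iteration 4: v = 15, out = [17, 33, 48, 63], y = 63
After iteration 5: v = 15, out = [17, 33, 48, 63, 78], y = 78
Loop ends.
out[-1] = 78

Final answer: 78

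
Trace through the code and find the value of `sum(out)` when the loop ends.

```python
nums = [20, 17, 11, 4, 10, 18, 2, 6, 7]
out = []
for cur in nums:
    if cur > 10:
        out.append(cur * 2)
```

Let's trace through this code step by step.

Initialize: nums = [20, 17, 11, 4, 10, 18, 2, 6, 7]
Initialize: out = []
Entering loop: for cur in nums:
After iteration 1: cur = 20, out = [40]
After iteration 2: cur = 17, out = [40, 34]
After iteration 3: cur = 11, out = [40, 34, 22]
After iteration 4: cur = 4, out = [40, 34, 22]
After iteration 5: cur = 10, out = [40, 34, 22]
After iteration 6: cur = 18, out = [40, 34, 22, 36]
After iteration 7: cur = 2, out = [40, 34, 22, 36]
After iteration 8: cur = 6, out = [40, 34, 22, 36]
After iteration 9: cur = 7, out = [40, 34, 22, 36]
Loop ends.
sum(out) = 132

Final answer: 132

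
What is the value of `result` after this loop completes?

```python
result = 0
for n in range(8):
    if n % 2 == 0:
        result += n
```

Let's trace through this code step by step.

Initialize: result = 0
Entering loop: for n in range(8):
After iteration 1: n = 0, result = 0
After iteration 2: n = 1, result = 0
After iteration 3: n = 2, result = 2
After iteration 4: n = 3, result = 2
After iteration 5: n = 4, result = 6
After iteration 6: n = 5, result = 6
After iteration 7: n = 6, result = 12
After iteration 8: n = 7, result = 12
Loop ends.

Final answer: 12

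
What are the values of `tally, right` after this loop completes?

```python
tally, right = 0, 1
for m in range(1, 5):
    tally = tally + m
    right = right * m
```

Let's trace through this code step by step.

Initialize: tally = 0
Initialize: right = 1
Entering loop: for m in range(1, 5):
After iteration 1: m = 1, tally = 1, right = 1
After iteration 2: m = 2, tally = 3, right = 2
After iteration 3: m = 3, tally = 6, right = 6
After iteration 4: m = 4, tally = 10, right = 24
Loop ends.

Final answer: 10, 24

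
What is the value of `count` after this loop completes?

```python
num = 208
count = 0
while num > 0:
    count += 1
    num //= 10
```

Let's trace through this code step by step.

Initialize: num = 208
Initialize: count = 0
Entering loop: while num > 0:
After iteration 1: num = 20, count = 1
After iteration 2: num = 2, count = 2
After iteration 3: num = 0, count = 3
Loop ends.

Final answer: 3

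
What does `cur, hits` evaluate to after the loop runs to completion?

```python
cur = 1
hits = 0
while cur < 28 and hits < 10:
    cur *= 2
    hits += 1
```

Let's trace through this code step by step.

Initialize: cur = 1
Initialize: hits = 0
Entering loop: while cur < 28 and hits < 10:
After iteration 1: cur = 2, hits = 1
After iteration 2: cur = 4, hits = 2
After iteration 3: cur = 8, hits = 3
After iteration 4: cur = 16, hits = 4
After iteration 5: cur = 32, hits = 5
Loop ends.

Final answer: 32, 5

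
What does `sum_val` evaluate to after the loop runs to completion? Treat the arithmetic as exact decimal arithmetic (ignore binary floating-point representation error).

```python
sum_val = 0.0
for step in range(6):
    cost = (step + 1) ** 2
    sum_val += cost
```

Let's trace through this code step by step.

Initialize: sum_val = 0.0
Entering loop: for step in range(6):
After iteration 1: step = 0, sum_val = 1.0, cost = 1
After iteration 2: step = 1, sum_val = 5.0, cost = 4
After iteration 3: step = 2, sum_val = 14.0, cost = 9
After iteration 4: step = 3, sum_val = 30.0, cost = 16
After iteration 5: step = 4, sum_val = 55.0, cost = 25
After iteration 6: step = 5, sum_val = 91.0, cost = 36
Loop ends.

Final answer: 91.0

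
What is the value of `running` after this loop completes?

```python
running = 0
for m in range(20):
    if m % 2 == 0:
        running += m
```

Let's trace through this code step by step.

Initialize: running = 0
Entering loop: for m in range(20):
After iteration 1: m = 0, running = 0
After iteration 2: m = 1, running = 0
After iteration 3: m = 2, running = 2
After iteration 4: m = 3, running = 2
After iteration 5: m = 4, running = 6
After iteration 6: m = 5, running = 6
After iteration 7: m = 6, running = 12
After iteration 8: m = 7, running = 12
After iteration 9: m = 8, running = 20
After iteration 10: m = 9, running = 20
After iteration 11: m = 10, running = 30
After iteration 12: m = 11, running = 30
After iteration 13: m = 12, running = 42
After iteration 14: m = 13, running = 42
After iteration 15: m = 14, running = 56
After iteration 16: m = 15, running = 56
After iteration 17: m = 16, running = 72
After iteration 18: m = 17, running = 72
After iteration 19: m = 18, running = 90
After iteration 20: m = 19, running = 90
Loop ends.

Final answer: 90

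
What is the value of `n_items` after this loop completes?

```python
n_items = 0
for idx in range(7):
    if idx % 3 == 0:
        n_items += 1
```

Let's trace through this code step by step.

Initialize: n_items = 0
Entering loop: for idx in range(7):
After iteration 1: idx = 0, n_items = 1
After iteration 2: idx = 1, n_items = 1
After iteration 3: idx = 2, n_items = 1
After iteration 4: idx = 3, n_items = 2
After iteration 5: idx = 4, n_items = 2
After iteration 6: idx = 5, n_items = 2
After iteration 7: idx = 6, n_items = 3
Loop ends.

Final answer: 3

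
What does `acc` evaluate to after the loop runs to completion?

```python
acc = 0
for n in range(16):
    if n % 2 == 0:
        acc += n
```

Let's trace through this code step by step.

Initialize: acc = 0
Entering loop: for n in range(16):
After iteration 1: n = 0, acc = 0
After iteration 2: n = 1, acc = 0
After iteration 3: n = 2, acc = 2
After iteration 4: n = 3, acc = 2
After iteration 5: n = 4, acc = 6
After iteration 6: n = 5, acc = 6
After iteration 7: n = 6, acc = 12
After iteration 8: n = 7, acc = 12
After iteration 9: n = 8, acc = 20
After iteration 10: n = 9, acc = 20
After iteration 11: n = 10, acc = 30
After iteration 12: n = 11, acc = 30
After iteration 13: n = 12, acc = 42
After iteration 14: n = 13, acc = 42
After iteration 15: n = 14, acc = 56
After iteration 16: n = 15, acc = 56
Loop ends.

Final answer: 56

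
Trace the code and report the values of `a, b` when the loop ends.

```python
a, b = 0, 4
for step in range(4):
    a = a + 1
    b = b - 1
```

Let's trace through this code step by step.

Initialize: a = 0
Initialize: b = 4
Entering loop: for step in range(4):
After iteration 1: step = 0, a = 1, b = 3
After iteration 2: step = 1, a = 2, b = 2
After iteration 3: step = 2, a = 3, b = 1
After iteration 4: step = 3, a = 4, b = 0
Loop ends.

Final answer: 4, 0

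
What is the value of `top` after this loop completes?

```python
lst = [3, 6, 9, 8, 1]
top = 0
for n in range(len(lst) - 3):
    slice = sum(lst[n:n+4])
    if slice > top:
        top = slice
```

Let's trace through this code step by step.

Initialize: lst = [3, 6, 9, 8, 1]
Initialize: top = 0
Entering loop: for n in range(len(lst) - 3):
After iteration 1: n = 0, top = 26, slice = 26
After iteration 2: n = 1, top = 26, slice = 24
Loop ends.

Final answer: 26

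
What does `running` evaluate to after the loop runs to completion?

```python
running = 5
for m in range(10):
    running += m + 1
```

Let's trace through this code step by step.

Initialize: running = 5
Entering loop: for m in range(10):
After iteration 1: m = 0, running = 6
After iteration 2: m = 1, running = 8
After iteration 3: m = 2, running = 11
After iteration 4: m = 3, running = 15
After iteration 5: m = 4, running = 20
After iteration 6: m = 5, running = 26
After iteration 7: m = 6, running = 33
After iteration 8: m = 7, running = 41
After iteration 9: m = 8, running = 50
After iteration 10: m = 9, running = 60
Loop ends.

Final answer: 60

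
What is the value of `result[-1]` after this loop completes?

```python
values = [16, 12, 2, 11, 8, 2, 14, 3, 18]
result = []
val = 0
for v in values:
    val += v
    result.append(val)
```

Let's trace through this code step by step.

Initialize: values = [16, 12, 2, 11, 8, 2, 14, 3, 18]
Initialize: result = []
Initialize: val = 0
Entering loop: for v in values:
After iteration 1: v = 16, result = [16], val = 16
After iteration 2: v = 12, result = [16, 28], val = 28
After iteration 3: v = 2, result = [16, 28, 30], val = 30
After iteration 4: v = 11, result = [16, 28, 30, 41], val = 41
After iteration 5: v = 8, result = [16, 28, 30, 41, 49], val = 49
After iteration 6: v = 2, result = [16, 28, 30, 41, 49, 51], val = 51
After iteration 7: v = 14, result = [16, 28, 30, 41, 49, 51, 65], val = 65
After iteration 8: v = 3, result = [16, 28, 30, 41, 49, 51, 65, 68], val = 68
After iteration 9: v = 18, result = [16, 28, 30, 41, 49, 51, 65, 68, 86], val = 86
Loop ends.
result[-1] = 86

Final answer: 86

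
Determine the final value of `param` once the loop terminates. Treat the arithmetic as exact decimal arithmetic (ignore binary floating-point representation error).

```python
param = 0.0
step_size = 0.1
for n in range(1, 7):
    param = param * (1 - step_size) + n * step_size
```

Let's trace through this code step by step.

Initialize: param = 0.0
Initialize: step_size = 0.1
Entering loop: for n in range(1, 7):
After iteration 1: n = 1, param = 0.1
After iteration 2: n = 2, param = 0.29
After iteration 3: n = 3, param = 0.561
After iteration 4: n = 4, param = 0.9049
After iteration 5: n = 5, param = 1.31441
After iteration 6: n = 6, param = 1.782969
Loop ends.

Final answer: 1.782969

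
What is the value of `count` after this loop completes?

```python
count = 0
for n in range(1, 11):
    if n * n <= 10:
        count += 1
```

Let's trace through this code step by step.

Initialize: count = 0
Entering loop: for n in range(1, 11):
After iteration 1: n = 1, count = 1
After iteration 2: n = 2, count = 2
After iteration 3: n = 3, count = 3
After iteration 4: n = 4, count = 3
After iteration 5: n = 5, count = 3
After iteration 6: n = 6, count = 3
After iteration 7: n = 7, count = 3
After iteration 8: n = 8, count = 3
After iteration 9: n = 9, count = 3
After iteration 10: n = 10, count = 3
Loop ends.

Final answer: 3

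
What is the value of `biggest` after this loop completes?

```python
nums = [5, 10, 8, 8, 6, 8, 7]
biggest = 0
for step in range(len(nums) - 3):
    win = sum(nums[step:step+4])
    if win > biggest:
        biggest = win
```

Let's trace through this code step by step.

Initialize: nums = [5, 10, 8, 8, 6, 8, 7]
Initialize: biggest = 0
Entering loop: for step in range(len(nums) - 3):
After iteration 1: step = 0, biggest = 31, win = 31
After iteration 2: step = 1, biggest = 32, win = 32
After iteration 3: step = 2, biggest = 32, win = 30
After iteration 4: step = 3, biggest = 32, win = 29
Loop ends.

Final answer: 32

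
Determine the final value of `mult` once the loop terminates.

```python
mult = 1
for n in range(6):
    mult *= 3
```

Let's trace through this code step by step.

Initialize: mult = 1
Entering loop: for n in range(6):
After iteration 1: n = 0, mult = 3
After iteration 2: n = 1, mult = 9
After iteration 3: n = 2, mult = 27
After iteration 4: n = 3, mult = 81
After iteration 5: n = 4, mult = 243
After iteration 6: n = 5, mult = 729
Loop ends.

Final answer: 729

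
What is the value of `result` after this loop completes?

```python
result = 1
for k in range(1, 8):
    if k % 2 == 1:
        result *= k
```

Let's trace through this code step by step.

Initialize: result = 1
Entering loop: for k in range(1, 8):
After iteration 1: k = 1, result = 1
After iteration 2: k = 2, result = 1
After iteration 3: k = 3, result = 3
After iteration 4: k = 4, result = 3
After iteration 5: k = 5, result = 15
After iteration 6: k = 6, result = 15
After iteration 7: k = 7, result = 105
Loop ends.

Final answer: 105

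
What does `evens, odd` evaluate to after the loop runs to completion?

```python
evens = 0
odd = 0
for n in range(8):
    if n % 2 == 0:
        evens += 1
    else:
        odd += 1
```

Let's trace through this code step by step.

Initialize: evens = 0
Initialize: odd = 0
Entering loop: for n in range(8):
After iteration 1: n = 0, evens = 1, odd = 0
After iteration 2: n = 1, evens = 1, odd = 1
After iteration 3: n = 2, evens = 2, odd = 1
After iteration 4: n = 3, evens = 2, odd = 2
After iteration 5: n = 4, evens = 3, odd = 2
After iteration 6: n = 5, evens = 3, odd = 3
After iteration 7: n = 6, evens = 4, odd = 3
After iteration 8: n = 7, evens = 4, odd = 4
Loop ends.

Final answer: 4, 4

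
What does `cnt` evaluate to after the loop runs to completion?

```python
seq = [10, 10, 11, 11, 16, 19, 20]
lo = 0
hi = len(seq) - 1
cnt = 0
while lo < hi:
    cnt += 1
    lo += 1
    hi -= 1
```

Let's trace through this code step by step.

Initialize: seq = [10, 10, 11, 11, 16, 19, 20]
Initialize: lo = 0
Initialize: hi = 6
Initialize: cnt = 0
Entering loop: while lo < hi:
After iteration 1: lo = 1, hi = 5, cnt = 1
After iteration 2: lo = 2, hi = 4, cnt = 2
After iteration 3: lo = 3, hi = 3, cnt = 3
Loop ends.

Final answer: 3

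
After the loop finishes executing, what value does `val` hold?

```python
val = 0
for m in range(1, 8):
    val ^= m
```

Let's trace through this code step by step.

Initialize: val = 0
Entering loop: for m in range(1, 8):
After iteration 1: m = 1, val = 1
After iteration 2: m = 2, val = 3
After iteration 3: m = 3, val = 0
After iteration 4: m = 4, val = 4
After iteration 5: m = 5, val = 1
After iteration 6: m = 6, val = 7
After iteration 7: m = 7, val = 0
Loop ends.

Final answer: 0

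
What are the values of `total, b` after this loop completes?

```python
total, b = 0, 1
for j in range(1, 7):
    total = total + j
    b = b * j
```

Let's trace through this code step by step.

Initialize: total = 0
Initialize: b = 1
Entering loop: for j in range(1, 7):
After iteration 1: j = 1, total = 1, b = 1
After iteration 2: j = 2, total = 3, b = 2
After iteration 3: j = 3, total = 6, b = 6
After iteration 4: j = 4, total = 10, b = 24
After iteration 5: j = 5, total = 15, b = 120
After iteration 6: j = 6, total = 21, b = 720
Loop ends.

Final answer: 21, 720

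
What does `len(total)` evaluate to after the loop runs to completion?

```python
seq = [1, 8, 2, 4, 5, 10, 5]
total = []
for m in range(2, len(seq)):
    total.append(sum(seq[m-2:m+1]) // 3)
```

Let's trace through this code step by step.

Initialize: seq = [1, 8, 2, 4, 5, 10, 5]
Initialize: total = []
Entering loop: for m in range(2, len(seq)):
After iteration 1: m = 2, total = [3]
After iteration 2: m = 3, total = [3, 4]
After iteration 3: m = 4, total = [3, 4, 3]
After iteration 4: m = 5, total = [3, 4, 3, 6]
After iteration 5: m = 6, total = [3, 4, 3, 6, 6]
Loop ends.
len(total) = 5

Final answer: 5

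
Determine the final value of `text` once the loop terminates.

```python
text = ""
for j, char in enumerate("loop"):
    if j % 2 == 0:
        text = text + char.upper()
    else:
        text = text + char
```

Let's trace through this code step by step.

Initialize: text = ''
Entering loop: for j, char in enumerate("loop"):
After iteration 1: j = 0, char = 'l', text = 'L'
After iteration 2: j = 1, char = 'o', text = 'Lo'
After iteration 3: j = 2, char = 'o', text = 'LoO'
After iteration 4: j = 3, char = 'p', text = 'LoOp'
Loop ends.

Final answer: 'LoOp'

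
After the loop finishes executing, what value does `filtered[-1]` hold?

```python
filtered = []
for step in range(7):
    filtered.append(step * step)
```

Let's trace through this code step by step.

Initialize: filtered = []
Entering loop: for step in range(7):
After iteration 1: step = 0, filtered = [0]
After iteration 2: step = 1, filtered = [0, 1]
After iteration 3: step = 2, filtered = [0, 1, 4]
After iteration 4: step = 3, filtered = [0, 1, 4, 9]
After iteration 5: step = 4, filtered = [0, 1, 4, 9, 16]
After iteration 6: step = 5, filtered = [0, 1, 4, 9, 16, 25]
After iteration 7: step = 6, filtered = [0, 1, 4, 9, 16, 25, 36]
Loop ends.
filtered[-1] = 36

Final answer: 36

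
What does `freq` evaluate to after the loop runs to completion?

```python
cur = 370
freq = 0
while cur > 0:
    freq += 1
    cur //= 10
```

Let's trace through this code step by step.

Initialize: cur = 370
Initialize: freq = 0
Entering loop: while cur > 0:
After iteration 1: cur = 37, freq = 1
After iteration 2: cur = 3, freq = 2
After iteration 3: cur = 0, freq = 3
Loop ends.

Final answer: 3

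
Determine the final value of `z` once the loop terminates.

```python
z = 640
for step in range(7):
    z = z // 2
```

Let's trace through this code step by step.

Initialize: z = 640
Entering loop: for step in range(7):
After iteration 1: step = 0, z = 320
After iteration 2: step = 1, z = 160
After iteration 3: step = 2, z = 80
After iteration 4: step = 3, z = 40
After iteration 5: step = 4, z = 20
After iteration 6: step = 5, z = 10
After iteration 7: step = 6, z = 5
Loop ends.

Final answer: 5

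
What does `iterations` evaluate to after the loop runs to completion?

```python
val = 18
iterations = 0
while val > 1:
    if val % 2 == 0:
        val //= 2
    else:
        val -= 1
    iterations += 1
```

Let's trace through this code step by step.

Initialize: val = 18
Initialize: iterations = 0
Entering loop: while val > 1:
After iteration 1: val = 9, iterations = 1
After iteration 2: val = 8, iterations = 2
After iteration 3: val = 4, iterations = 3
After iteration 4: val = 2, iterations = 4
After iteration 5: val = 1, iterations = 5
Loop ends.

Final answer: 5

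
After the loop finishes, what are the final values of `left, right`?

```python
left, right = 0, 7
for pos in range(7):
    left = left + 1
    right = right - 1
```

Let's trace through this code step by step.

Initialize: left = 0
Initialize: right = 7
Entering loop: for pos in range(7):
After iteration 1: pos = 0, left = 1, right = 6
After iteration 2: pos = 1, left = 2, right = 5
After iteration 3: pos = 2, left = 3, right = 4
After iteration 4: pos = 3, left = 4, right = 3
After iteration 5: pos = 4, left = 5, right = 2
After iteration 6: pos = 5, left = 6, right = 1
After iteration 7: pos = 6, left = 7, right = 0
Loop ends.

Final answer: 7, 0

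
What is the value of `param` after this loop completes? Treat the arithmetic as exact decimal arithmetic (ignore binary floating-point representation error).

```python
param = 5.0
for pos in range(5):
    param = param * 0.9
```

Let's trace through this code step by step.

Initialize: param = 5.0
Entering loop: for pos in range(5):
After iteration 1: pos = 0, param = 4.5
After iteration 2: pos = 1, param = 4.05
After iteration 3: pos = 2, param = 3.645
After iteration 4: pos = 3, param = 3.2805
After iteration 5: pos = 4, param = 2.95245
Loop ends.

Final answer: 2.95245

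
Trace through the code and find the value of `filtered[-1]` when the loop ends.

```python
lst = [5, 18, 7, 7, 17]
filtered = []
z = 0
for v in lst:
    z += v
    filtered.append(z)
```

Let's trace through this code step by step.

Initialize: lst = [5, 18, 7, 7, 17]
Initialize: filtered = []
Initialize: z = 0
Entering loop: for v in lst:
After iteration 1: v = 5, filtered = [5], z = 5
After iteration 2: v = 18, filtered = [5, 23], z = 23
After iteration 3: v = 7, filtered = [5, 23, 30], z = 30
After iteration 4: v = 7, filtered = [5, 23, 30, 37], z = 37
After iteration 5: v = 17, filtered = [5, 23, 30, 37, 54], z = 54
Loop ends.
filtered[-1] = 54

Final answer: 54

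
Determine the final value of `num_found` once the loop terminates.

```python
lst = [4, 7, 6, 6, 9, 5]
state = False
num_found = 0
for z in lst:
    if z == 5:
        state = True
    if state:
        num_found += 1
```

Let's trace through this code step by step.

Initialize: lst = [4, 7, 6, 6, 9, 5]
Initialize: state = False
Initialize: num_found = 0
Entering loop: for z in lst:
After iteration 1: z = 4, state = False, num_found = 0
After iteration 2: z = 7, state = False, num_found = 0
After iteration 3: z = 6, state = False, num_found = 0
After iteration 4: z = 6, state = False, num_found = 0
After iteration 5: z = 9, state = False, num_found = 0
After iteration 6: z = 5, state = True, num_found = 1
Loop ends.

Final answer: 1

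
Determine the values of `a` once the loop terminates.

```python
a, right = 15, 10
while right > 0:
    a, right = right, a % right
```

Let's trace through this code step by step.

Initialize: a = 15
Initialize: right = 10
Entering loop: while right > 0:
After iteration 1: a = 10, right = 5
After iteration 2: a = 5, right = 0
Loop ends.

Final answer: 5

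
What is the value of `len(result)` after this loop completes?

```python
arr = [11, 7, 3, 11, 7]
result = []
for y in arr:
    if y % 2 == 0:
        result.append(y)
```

Let's trace through this code step by step.

Initialize: arr = [11, 7, 3, 11, 7]
Initialize: result = []
Entering loop: for y in arr:
After iteration 1: y = 11, result = []
After iteration 2: y = 7, result = []
After iteration 3: y = 3, result = []
After iteration 4: y = 11, result = []
After iteration 5: y = 7, result = []
Loop ends.
len(result) = 0

Final answer: 0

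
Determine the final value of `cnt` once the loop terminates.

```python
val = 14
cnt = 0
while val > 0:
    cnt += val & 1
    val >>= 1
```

Let's trace through this code step by step.

Initialize: val = 14
Initialize: cnt = 0
Entering loop: while val > 0:
After iteration 1: val = 7, cnt = 0
After iteration 2: val = 3, cnt = 1
After iteration 3: val = 1, cnt = 2
After iteration 4: val = 0, cnt = 3
Loop ends.

Final answer: 3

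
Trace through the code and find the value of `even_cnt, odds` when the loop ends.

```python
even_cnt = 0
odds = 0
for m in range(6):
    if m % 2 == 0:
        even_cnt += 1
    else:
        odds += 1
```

Let's trace through this code step by step.

Initialize: even_cnt = 0
Initialize: odds = 0
Entering loop: for m in range(6):
After iteration 1: m = 0, even_cnt = 1, odds = 0
After iteration 2: m = 1, even_cnt = 1, odds = 1
After iteration 3: m = 2, even_cnt = 2, odds = 1
After iteration 4: m = 3, even_cnt = 2, odds = 2
After iteration 5: m = 4, even_cnt = 3, odds = 2
After iteration 6: m = 5, even_cnt = 3, odds = 3
Loop ends.

Final answer: 3, 3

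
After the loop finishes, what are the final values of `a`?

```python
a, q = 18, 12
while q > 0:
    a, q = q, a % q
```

Let's trace through this code step by step.

Initialize: a = 18
Initialize: q = 12
Entering loop: while q > 0:
After iteration 1: a = 12, q = 6
After iteration 2: a = 6, q = 0
Loop ends.

Final answer: 6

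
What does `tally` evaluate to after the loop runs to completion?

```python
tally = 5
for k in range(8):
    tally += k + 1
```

Let's trace through this code step by step.

Initialize: tally = 5
Entering loop: for k in range(8):
After iteration 1: k = 0, tally = 6
After iteration 2: k = 1, tally = 8
After iteration 3: k = 2, tally = 11
After iteration 4: k = 3, tally = 15
After iteration 5: k = 4, tally = 20
After iteration 6: k = 5, tally = 26
After iteration 7: k = 6, tally = 33
After iteration 8: k = 7, tally = 41
Loop ends.

Final answer: 41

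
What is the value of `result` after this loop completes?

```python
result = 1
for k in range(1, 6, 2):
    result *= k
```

Let's trace through this code step by step.

Initialize: result = 1
Entering loop: for k in range(1, 6, 2):
After iteration 1: k = 1, result = 1
After iteration 2: k = 3, result = 3
After iteration 3: k = 5, result = 15
Loop ends.

Final answer: 15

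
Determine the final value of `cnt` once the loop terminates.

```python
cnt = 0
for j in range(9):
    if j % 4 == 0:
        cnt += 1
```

Let's trace through this code step by step.

Initialize: cnt = 0
Entering loop: for j in range(9):
After iteration 1: j = 0, cnt = 1
After iteration 2: j = 1, cnt = 1
After iteration 3: j = 2, cnt = 1
After iteration 4: j = 3, cnt = 1
After iteration 5: j = 4, cnt = 2
After iteration 6: j = 5, cnt = 2
After iteration 7: j = 6, cnt = 2
After iteration 8: j = 7, cnt = 2
After iteration 9: j = 8, cnt = 3
Loop ends.

Final answer: 3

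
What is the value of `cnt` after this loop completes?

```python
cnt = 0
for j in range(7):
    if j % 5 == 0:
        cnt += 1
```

Let's trace through this code step by step.

Initialize: cnt = 0
Entering loop: for j in range(7):
After iteration 1: j = 0, cnt = 1
After iteration 2: j = 1, cnt = 1
After iteration 3: j = 2, cnt = 1
After iteration 4: j = 3, cnt = 1
After iteration 5: j = 4, cnt = 1
After iteration 6: j = 5, cnt = 2
After iteration 7: j = 6, cnt = 2
Loop ends.

Final answer: 2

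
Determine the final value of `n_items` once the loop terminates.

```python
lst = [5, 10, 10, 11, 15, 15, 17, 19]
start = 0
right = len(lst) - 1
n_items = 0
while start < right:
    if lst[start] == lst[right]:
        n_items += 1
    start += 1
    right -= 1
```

Let's trace through this code step by step.

Initialize: lst = [5, 10, 10, 11, 15, 15, 17, 19]
Initialize: start = 0
Initialize: right = 7
Initialize: n_items = 0
Entering loop: while start < right:
After iteration 1: start = 1, right = 6, n_items = 0
After iteration 2: start = 2, right = 5, n_items = 0
After iteration 3: start = 3, right = 4, n_items = 0
After iteration 4: start = 4, right = 3, n_items = 0
Loop ends.

Final answer: 0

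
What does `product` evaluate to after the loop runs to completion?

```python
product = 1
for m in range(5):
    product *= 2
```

Let's trace through this code step by step.

Initialize: product = 1
Entering loop: for m in range(5):
After iteration 1: m = 0, product = 2
After iteration 2: m = 1, product = 4
After iteration 3: m = 2, product = 8
After iteration 4: m = 3, product = 16
After iteration 5: m = 4, product = 32
Loop ends.

Final answer: 32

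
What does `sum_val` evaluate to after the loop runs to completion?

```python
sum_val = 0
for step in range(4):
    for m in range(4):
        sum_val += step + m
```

Let's trace through this code step by step.

Initialize: sum_val = 0
Entering loop: for step in range(4):
After iteration 1: step = 0, sum_val = 6
After iteration 2: step = 1, sum_val = 16
After iteration 3: step = 2, sum_val = 30
After iteration 4: step = 3, sum_val = 48
Loop ends.

Final answer: 48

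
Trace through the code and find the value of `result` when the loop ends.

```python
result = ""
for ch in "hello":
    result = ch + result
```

Let's trace through this code step by step.

Initialize: result = ''
Entering loop: for ch in "hello":
After iteration 1: ch = 'h', result = 'h'
After iteration 2: ch = 'e', result = 'eh'
After iteration 3: ch = 'l', result = 'leh'
After iteration 4: ch = 'l', result = 'lleh'
After iteration 5: ch = 'o', result = 'olleh'
Loop ends.

Final answer: 'olleh'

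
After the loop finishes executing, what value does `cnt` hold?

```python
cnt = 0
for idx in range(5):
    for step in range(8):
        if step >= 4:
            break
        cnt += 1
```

Let's trace through this code step by step.

Initialize: cnt = 0
Entering loop: for idx in range(5):
After iteration 1: idx = 0, cnt = 4
After iteration 2: idx = 1, cnt = 8
After iteration 3: idx = 2, cnt = 12
After iteration 4: idx = 3, cnt = 16
After iteration 5: idx = 4, cnt = 20
Loop ends.

Final answer: 20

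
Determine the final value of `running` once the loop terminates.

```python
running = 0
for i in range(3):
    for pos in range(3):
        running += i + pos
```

Let's trace through this code step by step.

Initialize: running = 0
Entering loop: for i in range(3):
After iteration 1: i = 0, running = 3
After iteration 2: i = 1, running = 9
After iteration 3: i = 2, running = 18
Loop ends.

Final answer: 18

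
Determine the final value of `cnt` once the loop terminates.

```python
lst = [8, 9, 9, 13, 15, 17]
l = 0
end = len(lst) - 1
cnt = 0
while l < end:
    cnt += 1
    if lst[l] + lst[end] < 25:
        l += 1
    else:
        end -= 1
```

Let's trace through this code step by step.

Initialize: lst = [8, 9, 9, 13, 15, 17]
Initialize: l = 0
Initialize: end = 5
Initialize: cnt = 0
Entering loop: while l < end:
After iteration 1: l = 0, end = 4, cnt = 1
After iteration 2: l = 1, end = 4, cnt = 2
After iteration 3: l = 2, end = 4, cnt = 3
After iteration 4: l = 3, end = 4, cnt = 4
After iteration 5: l = 3, end = 3, cnt = 5
Loop ends.

Final answer: 5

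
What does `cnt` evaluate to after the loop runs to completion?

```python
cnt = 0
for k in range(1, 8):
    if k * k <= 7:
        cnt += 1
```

Let's trace through this code step by step.

Initialize: cnt = 0
Entering loop: for k in range(1, 8):
After iteration 1: k = 1, cnt = 1
After iteration 2: k = 2, cnt = 2
After iteration 3: k = 3, cnt = 2
After iteration 4: k = 4, cnt = 2
After iteration 5: k = 5, cnt = 2
After iteration 6: k = 6, cnt = 2
After iteration 7: k = 7, cnt = 2
Loop ends.

Final answer: 2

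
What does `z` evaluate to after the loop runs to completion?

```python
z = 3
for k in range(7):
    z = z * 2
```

Let's trace through this code step by step.

Initialize: z = 3
Entering loop: for k in range(7):
After iteration 1: k = 0, z = 6
After iteration 2: k = 1, z = 12
After iteration 3: k = 2, z = 24
After iteration 4: k = 3, z = 48
After iteration 5: k = 4, z = 96
After iteration 6: k = 5, z = 192
After iteration 7: k = 6, z = 384
Loop ends.

Final answer: 384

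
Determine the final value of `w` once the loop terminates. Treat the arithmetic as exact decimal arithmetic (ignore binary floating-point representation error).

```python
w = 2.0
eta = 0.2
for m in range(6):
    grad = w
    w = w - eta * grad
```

Let's trace through this code step by step.

Initialize: w = 2.0
Initialize: eta = 0.2
Entering loop: for m in range(6):
After iteration 1: m = 0, w = 1.6, grad = 2.0
After iteration 2: m = 1, w = 1.28, grad = 1.6
After iteration 3: m = 2, w = 1.024, grad = 1.28
After iteration 4: m = 3, w = 0.8192, grad = 1.024
After iteration 5: m = 4, w = 0.65536, grad = 0.8192
After iteration 6: m = 5, w = 0.524288, grad = 0.65536
Loop ends.

Final answer: 0.524288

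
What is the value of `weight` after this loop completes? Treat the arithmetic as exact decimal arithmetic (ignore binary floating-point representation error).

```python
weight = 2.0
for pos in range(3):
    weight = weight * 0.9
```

Let's trace through this code step by step.

Initialize: weight = 2.0
Entering loop: for pos in range(3):
After iteration 1: pos = 0, weight = 1.8
After iteration 2: pos = 1, weight = 1.62
After iteration 3: pos = 2, weight = 1.458
Loop ends.

Final answer: 1.458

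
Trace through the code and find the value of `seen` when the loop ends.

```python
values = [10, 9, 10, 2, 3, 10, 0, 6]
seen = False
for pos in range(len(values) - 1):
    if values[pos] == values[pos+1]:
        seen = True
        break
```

Let's trace through this code step by step.

Initialize: values = [10, 9, 10, 2, 3, 10, 0, 6]
Initialize: seen = False
Entering loop: for pos in range(len(values) - 1):
After iteration 1: pos = 0, seen = False
After iteration 2: pos = 1, seen = False
After iteration 3: pos = 2, seen = False
After iteration 4: pos = 3, seen = False
After iteration 5: pos = 4, seen = False
After iteration 6: pos = 5, seen = False
After iteration 7: pos = 6, seen = False
Loop ends.

Final answer: False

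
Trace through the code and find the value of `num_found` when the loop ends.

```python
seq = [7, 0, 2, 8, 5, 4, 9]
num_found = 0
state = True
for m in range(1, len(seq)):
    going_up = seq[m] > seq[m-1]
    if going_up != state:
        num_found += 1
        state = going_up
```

Let's trace through this code step by step.

Initialize: seq = [7, 0, 2, 8, 5, 4, 9]
Initialize: num_found = 0
Initialize: state = True
Entering loop: for m in range(1, len(seq)):
After iteration 1: m = 1, num_found = 1, state = False, going_up = False
After iteration 2: m = 2, num_found = 2, state = True, going_up = True
After iteration 3: m = 3, num_found = 2, state = True, going_up = True
After iteration 4: m = 4, num_found = 3, state = False, going_up = False
After iteration 5: m = 5, num_found = 3, state = False, going_up = False
After iteration 6: m = 6, num_found = 4, state = True, going_up = True
Loop ends.

Final answer: 4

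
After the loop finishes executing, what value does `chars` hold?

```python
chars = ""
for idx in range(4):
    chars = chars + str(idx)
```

Let's trace through this code step by step.

Initialize: chars = ''
Entering loop: for idx in range(4):
After iteration 1: idx = 0, chars = '0'
After iteration 2: idx = 1, chars = '01'
After iteration 3: idx = 2, chars = '012'
After iteration 4: idx = 3, chars = '0123'
Loop ends.

Final answer: '0123'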